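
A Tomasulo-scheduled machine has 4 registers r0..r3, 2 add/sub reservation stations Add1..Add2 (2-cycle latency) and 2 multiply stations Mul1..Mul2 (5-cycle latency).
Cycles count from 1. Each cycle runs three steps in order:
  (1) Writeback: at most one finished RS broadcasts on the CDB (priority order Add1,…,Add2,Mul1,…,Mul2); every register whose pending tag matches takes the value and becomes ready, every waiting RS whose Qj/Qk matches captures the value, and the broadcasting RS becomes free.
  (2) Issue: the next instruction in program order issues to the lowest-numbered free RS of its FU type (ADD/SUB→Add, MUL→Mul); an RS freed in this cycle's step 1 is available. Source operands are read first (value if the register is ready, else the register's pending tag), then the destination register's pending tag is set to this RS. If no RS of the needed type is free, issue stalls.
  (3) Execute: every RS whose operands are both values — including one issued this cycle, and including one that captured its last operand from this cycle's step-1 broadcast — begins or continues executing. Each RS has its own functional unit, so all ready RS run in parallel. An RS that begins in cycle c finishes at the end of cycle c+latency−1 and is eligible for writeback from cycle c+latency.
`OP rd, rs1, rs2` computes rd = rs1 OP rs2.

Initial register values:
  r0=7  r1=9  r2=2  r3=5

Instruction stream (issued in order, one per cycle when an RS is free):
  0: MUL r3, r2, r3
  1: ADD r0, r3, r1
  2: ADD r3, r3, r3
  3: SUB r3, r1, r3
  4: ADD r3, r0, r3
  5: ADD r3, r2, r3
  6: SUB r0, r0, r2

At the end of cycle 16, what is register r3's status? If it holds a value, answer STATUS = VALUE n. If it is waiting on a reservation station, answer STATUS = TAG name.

c1: issue MUL r3<-Mul1 | r0:7,r1:9,r2:2,r3:Mul1
c2: issue ADD r0<-Add1 | r0:Add1,r1:9,r2:2,r3:Mul1
c3: issue ADD r3<-Add2 | r0:Add1,r1:9,r2:2,r3:Add2
c4: stall | r0:Add1,r1:9,r2:2,r3:Add2
c5: stall | r0:Add1,r1:9,r2:2,r3:Add2
c6: CDB Mul1=10; stall | r0:Add1,r1:9,r2:2,r3:Add2
c7: stall | r0:Add1,r1:9,r2:2,r3:Add2
c8: CDB Add1=19; issue SUB r3<-Add1 | r0:19,r1:9,r2:2,r3:Add1
c9: CDB Add2=20; issue ADD r3<-Add2 | r0:19,r1:9,r2:2,r3:Add2
c10: stall | r0:19,r1:9,r2:2,r3:Add2
c11: CDB Add1=-11; issue ADD r3<-Add1 | r0:19,r1:9,r2:2,r3:Add1
c12: stall | r0:19,r1:9,r2:2,r3:Add1
c13: CDB Add2=8; issue SUB r0<-Add2 | r0:Add2,r1:9,r2:2,r3:Add1
c14: - | r0:Add2,r1:9,r2:2,r3:Add1
c15: CDB Add1=10 | r0:Add2,r1:9,r2:2,r3:10
c16: CDB Add2=17 | r0:17,r1:9,r2:2,r3:10

STATUS = VALUE 10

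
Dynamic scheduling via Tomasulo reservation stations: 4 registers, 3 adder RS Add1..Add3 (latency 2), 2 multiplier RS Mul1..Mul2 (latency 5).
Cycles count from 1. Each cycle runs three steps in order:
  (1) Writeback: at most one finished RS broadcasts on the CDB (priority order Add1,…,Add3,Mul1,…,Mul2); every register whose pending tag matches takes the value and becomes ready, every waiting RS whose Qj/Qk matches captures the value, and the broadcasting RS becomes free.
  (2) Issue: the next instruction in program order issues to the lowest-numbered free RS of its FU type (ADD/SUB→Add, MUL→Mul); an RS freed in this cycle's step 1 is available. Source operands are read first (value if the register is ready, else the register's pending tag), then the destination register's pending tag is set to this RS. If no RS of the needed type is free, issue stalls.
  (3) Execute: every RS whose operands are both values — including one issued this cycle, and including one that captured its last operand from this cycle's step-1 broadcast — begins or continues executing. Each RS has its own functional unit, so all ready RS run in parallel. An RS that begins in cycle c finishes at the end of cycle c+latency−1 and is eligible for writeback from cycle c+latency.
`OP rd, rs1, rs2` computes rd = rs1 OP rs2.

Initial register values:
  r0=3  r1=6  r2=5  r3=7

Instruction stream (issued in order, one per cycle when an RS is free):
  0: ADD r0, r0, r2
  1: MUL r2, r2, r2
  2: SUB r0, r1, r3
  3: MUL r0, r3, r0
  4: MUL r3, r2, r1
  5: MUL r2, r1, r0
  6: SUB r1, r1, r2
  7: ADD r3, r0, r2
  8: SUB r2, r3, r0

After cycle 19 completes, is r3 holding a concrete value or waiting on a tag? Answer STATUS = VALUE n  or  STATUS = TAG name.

STATUS = VALUE -49

c1: issue ADD r0<-Add1 | r0:Add1,r1:6,r2:5,r3:7
c2: issue MUL r2<-Mul1 | r0:Add1,r1:6,r2:Mul1,r3:7
c3: CDB Add1=8; issue SUB r0<-Add1 | r0:Add1,r1:6,r2:Mul1,r3:7
c4: issue MUL r0<-Mul2 | r0:Mul2,r1:6,r2:Mul1,r3:7
c5: CDB Add1=-1; stall | r0:Mul2,r1:6,r2:Mul1,r3:7
c6: stall | r0:Mul2,r1:6,r2:Mul1,r3:7
c7: CDB Mul1=25; issue MUL r3<-Mul1 | r0:Mul2,r1:6,r2:25,r3:Mul1
c8: stall | r0:Mul2,r1:6,r2:25,r3:Mul1
c9: stall | r0:Mul2,r1:6,r2:25,r3:Mul1
c10: CDB Mul2=-7; issue MUL r2<-Mul2 | r0:-7,r1:6,r2:Mul2,r3:Mul1
c11: issue SUB r1<-Add1 | r0:-7,r1:Add1,r2:Mul2,r3:Mul1
c12: CDB Mul1=150; issue ADD r3<-Add2 | r0:-7,r1:Add1,r2:Mul2,r3:Add2
c13: issue SUB r2<-Add3 | r0:-7,r1:Add1,r2:Add3,r3:Add2
c14: - | r0:-7,r1:Add1,r2:Add3,r3:Add2
c15: CDB Mul2=-42 | r0:-7,r1:Add1,r2:Add3,r3:Add2
c16: - | r0:-7,r1:Add1,r2:Add3,r3:Add2
c17: CDB Add1=48 | r0:-7,r1:48,r2:Add3,r3:Add2
c18: CDB Add2=-49 | r0:-7,r1:48,r2:Add3,r3:-49
c19: - | r0:-7,r1:48,r2:Add3,r3:-49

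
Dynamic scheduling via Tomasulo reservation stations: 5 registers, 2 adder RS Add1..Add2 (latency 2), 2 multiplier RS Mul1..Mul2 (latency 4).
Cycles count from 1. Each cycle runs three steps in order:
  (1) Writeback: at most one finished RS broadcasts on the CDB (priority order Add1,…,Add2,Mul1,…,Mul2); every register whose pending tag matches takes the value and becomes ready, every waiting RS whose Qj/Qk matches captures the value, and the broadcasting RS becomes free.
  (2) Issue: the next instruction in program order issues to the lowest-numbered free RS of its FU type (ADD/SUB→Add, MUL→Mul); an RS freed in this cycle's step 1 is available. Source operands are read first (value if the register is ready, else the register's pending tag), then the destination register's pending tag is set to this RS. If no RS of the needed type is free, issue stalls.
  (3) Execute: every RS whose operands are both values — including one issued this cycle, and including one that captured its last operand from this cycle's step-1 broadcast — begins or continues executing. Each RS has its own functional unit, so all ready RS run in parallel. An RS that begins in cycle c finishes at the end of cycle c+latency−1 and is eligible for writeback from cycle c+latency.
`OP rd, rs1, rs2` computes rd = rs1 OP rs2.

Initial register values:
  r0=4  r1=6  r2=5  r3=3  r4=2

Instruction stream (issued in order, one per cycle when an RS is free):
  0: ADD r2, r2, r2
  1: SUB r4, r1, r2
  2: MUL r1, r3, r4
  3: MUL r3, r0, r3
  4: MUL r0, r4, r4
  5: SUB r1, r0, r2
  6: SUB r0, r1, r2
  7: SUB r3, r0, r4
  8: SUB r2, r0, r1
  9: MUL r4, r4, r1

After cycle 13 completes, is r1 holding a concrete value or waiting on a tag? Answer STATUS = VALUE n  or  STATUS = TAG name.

STATUS = TAG Add1

  c1: issue ADD r2<-Add1  regs: r0:4,r1:6,r2:Add1,r3:3,r4:2
  c2: issue SUB r4<-Add2  regs: r0:4,r1:6,r2:Add1,r3:3,r4:Add2
  c3: CDB Add1=10; issue MUL r1<-Mul1  regs: r0:4,r1:Mul1,r2:10,r3:3,r4:Add2
  c4: issue MUL r3<-Mul2  regs: r0:4,r1:Mul1,r2:10,r3:Mul2,r4:Add2
  c5: CDB Add2=-4; stall  regs: r0:4,r1:Mul1,r2:10,r3:Mul2,r4:-4
  c6: stall  regs: r0:4,r1:Mul1,r2:10,r3:Mul2,r4:-4
  c7: stall  regs: r0:4,r1:Mul1,r2:10,r3:Mul2,r4:-4
  c8: CDB Mul2=12; issue MUL r0<-Mul2  regs: r0:Mul2,r1:Mul1,r2:10,r3:12,r4:-4
  c9: CDB Mul1=-12; issue SUB r1<-Add1  regs: r0:Mul2,r1:Add1,r2:10,r3:12,r4:-4
  c10: issue SUB r0<-Add2  regs: r0:Add2,r1:Add1,r2:10,r3:12,r4:-4
  c11: stall  regs: r0:Add2,r1:Add1,r2:10,r3:12,r4:-4
  c12: CDB Mul2=16; stall  regs: r0:Add2,r1:Add1,r2:10,r3:12,r4:-4
  c13: stall  regs: r0:Add2,r1:Add1,r2:10,r3:12,r4:-4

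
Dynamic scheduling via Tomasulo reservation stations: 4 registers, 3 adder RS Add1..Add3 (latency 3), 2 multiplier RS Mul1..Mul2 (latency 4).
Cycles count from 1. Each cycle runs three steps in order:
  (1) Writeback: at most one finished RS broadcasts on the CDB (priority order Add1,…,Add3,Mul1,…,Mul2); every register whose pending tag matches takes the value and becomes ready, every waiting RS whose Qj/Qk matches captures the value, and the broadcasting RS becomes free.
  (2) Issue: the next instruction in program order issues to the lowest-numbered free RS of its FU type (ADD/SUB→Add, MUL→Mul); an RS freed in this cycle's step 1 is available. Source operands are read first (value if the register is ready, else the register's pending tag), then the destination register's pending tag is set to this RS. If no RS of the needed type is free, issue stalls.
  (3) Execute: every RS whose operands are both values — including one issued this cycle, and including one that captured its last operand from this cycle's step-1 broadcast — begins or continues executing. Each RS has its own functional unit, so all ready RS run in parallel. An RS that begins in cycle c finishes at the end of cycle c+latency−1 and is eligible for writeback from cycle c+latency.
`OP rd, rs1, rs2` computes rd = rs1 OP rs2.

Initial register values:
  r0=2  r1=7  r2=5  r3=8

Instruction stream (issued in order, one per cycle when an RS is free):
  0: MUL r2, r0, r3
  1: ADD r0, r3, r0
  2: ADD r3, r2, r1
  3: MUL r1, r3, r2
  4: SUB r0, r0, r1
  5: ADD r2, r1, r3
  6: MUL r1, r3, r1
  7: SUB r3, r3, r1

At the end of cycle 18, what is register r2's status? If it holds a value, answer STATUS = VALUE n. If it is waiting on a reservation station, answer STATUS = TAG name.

  c1: issue MUL r2<-Mul1  regs: r0:2,r1:7,r2:Mul1,r3:8
  c2: issue ADD r0<-Add1  regs: r0:Add1,r1:7,r2:Mul1,r3:8
  c3: issue ADD r3<-Add2  regs: r0:Add1,r1:7,r2:Mul1,r3:Add2
  c4: issue MUL r1<-Mul2  regs: r0:Add1,r1:Mul2,r2:Mul1,r3:Add2
  c5: CDB Add1=10; issue SUB r0<-Add1  regs: r0:Add1,r1:Mul2,r2:Mul1,r3:Add2
  c6: CDB Mul1=16; issue ADD r2<-Add3  regs: r0:Add1,r1:Mul2,r2:Add3,r3:Add2
  c7: issue MUL r1<-Mul1  regs: r0:Add1,r1:Mul1,r2:Add3,r3:Add2
  c8: stall  regs: r0:Add1,r1:Mul1,r2:Add3,r3:Add2
  c9: CDB Add2=23; issue SUB r3<-Add2  regs: r0:Add1,r1:Mul1,r2:Add3,r3:Add2
  c10: -  regs: r0:Add1,r1:Mul1,r2:Add3,r3:Add2
  c11: -  regs: r0:Add1,r1:Mul1,r2:Add3,r3:Add2
  c12: -  regs: r0:Add1,r1:Mul1,r2:Add3,r3:Add2
  c13: CDB Mul2=368  regs: r0:Add1,r1:Mul1,r2:Add3,r3:Add2
  c14: -  regs: r0:Add1,r1:Mul1,r2:Add3,r3:Add2
  c15: -  regs: r0:Add1,r1:Mul1,r2:Add3,r3:Add2
  c16: CDB Add1=-358  regs: r0:-358,r1:Mul1,r2:Add3,r3:Add2
  c17: CDB Add3=391  regs: r0:-358,r1:Mul1,r2:391,r3:Add2
  c18: CDB Mul1=8464  regs: r0:-358,r1:8464,r2:391,r3:Add2

STATUS = VALUE 391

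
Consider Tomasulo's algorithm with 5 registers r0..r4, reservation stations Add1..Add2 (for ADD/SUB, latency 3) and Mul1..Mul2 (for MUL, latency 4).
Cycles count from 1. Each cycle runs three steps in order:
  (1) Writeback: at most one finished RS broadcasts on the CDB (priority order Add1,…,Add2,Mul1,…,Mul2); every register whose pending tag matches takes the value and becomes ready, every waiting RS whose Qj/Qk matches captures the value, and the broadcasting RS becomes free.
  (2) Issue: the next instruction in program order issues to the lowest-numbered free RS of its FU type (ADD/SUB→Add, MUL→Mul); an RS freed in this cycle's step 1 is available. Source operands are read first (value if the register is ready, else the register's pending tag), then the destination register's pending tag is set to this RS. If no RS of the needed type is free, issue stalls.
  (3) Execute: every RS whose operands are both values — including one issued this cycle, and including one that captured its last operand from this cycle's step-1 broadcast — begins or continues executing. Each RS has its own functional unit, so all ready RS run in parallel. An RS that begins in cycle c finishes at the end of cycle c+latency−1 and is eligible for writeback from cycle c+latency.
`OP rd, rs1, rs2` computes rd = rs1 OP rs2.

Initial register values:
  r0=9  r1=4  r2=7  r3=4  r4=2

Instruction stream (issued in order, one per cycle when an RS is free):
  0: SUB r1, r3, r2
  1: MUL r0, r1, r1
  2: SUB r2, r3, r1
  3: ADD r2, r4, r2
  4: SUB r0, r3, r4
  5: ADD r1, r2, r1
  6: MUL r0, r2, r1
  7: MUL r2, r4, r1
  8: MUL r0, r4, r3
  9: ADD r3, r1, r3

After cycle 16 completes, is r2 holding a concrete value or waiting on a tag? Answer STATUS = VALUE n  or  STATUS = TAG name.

STATUS = TAG Mul2

cycle 1: issue SUB r1<-Add1 // r0:9,r1:Add1,r2:7,r3:4,r4:2
cycle 2: issue MUL r0<-Mul1 // r0:Mul1,r1:Add1,r2:7,r3:4,r4:2
cycle 3: issue SUB r2<-Add2 // r0:Mul1,r1:Add1,r2:Add2,r3:4,r4:2
cycle 4: CDB Add1=-3; issue ADD r2<-Add1 // r0:Mul1,r1:-3,r2:Add1,r3:4,r4:2
cycle 5: stall // r0:Mul1,r1:-3,r2:Add1,r3:4,r4:2
cycle 6: stall // r0:Mul1,r1:-3,r2:Add1,r3:4,r4:2
cycle 7: CDB Add2=7; issue SUB r0<-Add2 // r0:Add2,r1:-3,r2:Add1,r3:4,r4:2
cycle 8: CDB Mul1=9; stall // r0:Add2,r1:-3,r2:Add1,r3:4,r4:2
cycle 9: stall // r0:Add2,r1:-3,r2:Add1,r3:4,r4:2
cycle 10: CDB Add1=9; issue ADD r1<-Add1 // r0:Add2,r1:Add1,r2:9,r3:4,r4:2
cycle 11: CDB Add2=2; issue MUL r0<-Mul1 // r0:Mul1,r1:Add1,r2:9,r3:4,r4:2
cycle 12: issue MUL r2<-Mul2 // r0:Mul1,r1:Add1,r2:Mul2,r3:4,r4:2
cycle 13: CDB Add1=6; stall // r0:Mul1,r1:6,r2:Mul2,r3:4,r4:2
cycle 14: stall // r0:Mul1,r1:6,r2:Mul2,r3:4,r4:2
cycle 15: stall // r0:Mul1,r1:6,r2:Mul2,r3:4,r4:2
cycle 16: stall // r0:Mul1,r1:6,r2:Mul2,r3:4,r4:2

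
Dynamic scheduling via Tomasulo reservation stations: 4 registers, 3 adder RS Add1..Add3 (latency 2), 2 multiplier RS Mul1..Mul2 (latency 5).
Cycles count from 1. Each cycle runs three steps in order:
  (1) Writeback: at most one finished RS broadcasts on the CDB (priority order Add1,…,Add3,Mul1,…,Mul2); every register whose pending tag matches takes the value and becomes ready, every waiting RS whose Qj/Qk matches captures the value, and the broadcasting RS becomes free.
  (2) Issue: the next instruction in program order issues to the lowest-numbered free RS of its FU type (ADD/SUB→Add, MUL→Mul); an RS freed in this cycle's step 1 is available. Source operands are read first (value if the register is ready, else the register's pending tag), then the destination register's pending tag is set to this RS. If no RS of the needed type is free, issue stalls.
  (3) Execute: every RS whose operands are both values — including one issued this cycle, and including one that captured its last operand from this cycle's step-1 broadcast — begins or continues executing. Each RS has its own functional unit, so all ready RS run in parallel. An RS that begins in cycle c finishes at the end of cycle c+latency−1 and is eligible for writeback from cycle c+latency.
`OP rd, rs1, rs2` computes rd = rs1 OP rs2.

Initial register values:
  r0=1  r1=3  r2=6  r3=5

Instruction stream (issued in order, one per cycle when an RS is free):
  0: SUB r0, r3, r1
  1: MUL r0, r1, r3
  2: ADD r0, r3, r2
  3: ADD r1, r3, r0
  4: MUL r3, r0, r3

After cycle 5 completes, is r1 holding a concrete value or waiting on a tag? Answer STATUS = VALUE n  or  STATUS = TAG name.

STATUS = TAG Add2

  c1: issue SUB r0<-Add1  regs: r0:Add1,r1:3,r2:6,r3:5
  c2: issue MUL r0<-Mul1  regs: r0:Mul1,r1:3,r2:6,r3:5
  c3: CDB Add1=2; issue ADD r0<-Add1  regs: r0:Add1,r1:3,r2:6,r3:5
  c4: issue ADD r1<-Add2  regs: r0:Add1,r1:Add2,r2:6,r3:5
  c5: CDB Add1=11; issue MUL r3<-Mul2  regs: r0:11,r1:Add2,r2:6,r3:Mul2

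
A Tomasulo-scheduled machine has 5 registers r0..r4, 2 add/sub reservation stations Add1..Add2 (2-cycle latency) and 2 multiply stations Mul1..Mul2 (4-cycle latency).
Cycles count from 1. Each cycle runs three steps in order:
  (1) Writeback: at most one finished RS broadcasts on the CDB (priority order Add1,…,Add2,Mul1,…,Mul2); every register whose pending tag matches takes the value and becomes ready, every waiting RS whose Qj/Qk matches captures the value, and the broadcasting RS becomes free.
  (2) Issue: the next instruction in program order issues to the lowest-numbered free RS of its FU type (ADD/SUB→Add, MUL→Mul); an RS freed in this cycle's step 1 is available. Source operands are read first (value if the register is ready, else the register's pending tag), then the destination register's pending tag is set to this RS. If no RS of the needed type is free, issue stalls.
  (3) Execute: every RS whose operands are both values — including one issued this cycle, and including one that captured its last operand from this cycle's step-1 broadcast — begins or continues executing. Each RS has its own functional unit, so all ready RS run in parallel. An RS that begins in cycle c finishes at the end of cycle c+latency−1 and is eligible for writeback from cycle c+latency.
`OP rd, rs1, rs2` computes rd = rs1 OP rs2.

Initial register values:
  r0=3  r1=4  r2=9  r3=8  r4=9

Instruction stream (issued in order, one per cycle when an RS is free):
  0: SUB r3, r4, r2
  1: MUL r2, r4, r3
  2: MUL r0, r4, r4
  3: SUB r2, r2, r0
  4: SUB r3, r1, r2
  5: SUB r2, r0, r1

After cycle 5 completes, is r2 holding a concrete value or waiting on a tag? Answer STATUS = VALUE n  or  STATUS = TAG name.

STATUS = TAG Add1

c1: issue SUB r3<-Add1 | r0:3,r1:4,r2:9,r3:Add1,r4:9
c2: issue MUL r2<-Mul1 | r0:3,r1:4,r2:Mul1,r3:Add1,r4:9
c3: CDB Add1=0; issue MUL r0<-Mul2 | r0:Mul2,r1:4,r2:Mul1,r3:0,r4:9
c4: issue SUB r2<-Add1 | r0:Mul2,r1:4,r2:Add1,r3:0,r4:9
c5: issue SUB r3<-Add2 | r0:Mul2,r1:4,r2:Add1,r3:Add2,r4:9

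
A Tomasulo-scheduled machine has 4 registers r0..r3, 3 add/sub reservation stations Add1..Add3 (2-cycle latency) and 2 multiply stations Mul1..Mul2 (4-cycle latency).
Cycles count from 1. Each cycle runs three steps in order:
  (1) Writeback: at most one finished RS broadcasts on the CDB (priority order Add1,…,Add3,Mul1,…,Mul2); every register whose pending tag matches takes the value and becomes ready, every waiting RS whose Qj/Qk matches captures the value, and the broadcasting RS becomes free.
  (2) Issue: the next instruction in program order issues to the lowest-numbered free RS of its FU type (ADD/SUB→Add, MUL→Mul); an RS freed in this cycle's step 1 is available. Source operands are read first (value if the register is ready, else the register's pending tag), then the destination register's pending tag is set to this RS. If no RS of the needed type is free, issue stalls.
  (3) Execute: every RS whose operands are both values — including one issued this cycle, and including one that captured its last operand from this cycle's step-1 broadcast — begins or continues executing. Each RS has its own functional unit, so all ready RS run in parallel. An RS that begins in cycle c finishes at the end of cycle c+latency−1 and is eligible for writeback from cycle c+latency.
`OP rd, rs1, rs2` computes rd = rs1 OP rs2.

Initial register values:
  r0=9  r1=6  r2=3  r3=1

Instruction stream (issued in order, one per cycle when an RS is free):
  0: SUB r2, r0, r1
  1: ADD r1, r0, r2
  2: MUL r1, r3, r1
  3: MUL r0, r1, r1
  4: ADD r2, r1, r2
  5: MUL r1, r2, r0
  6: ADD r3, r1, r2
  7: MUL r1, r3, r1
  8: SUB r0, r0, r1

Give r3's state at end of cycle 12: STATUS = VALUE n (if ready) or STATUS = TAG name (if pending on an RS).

STATUS = TAG Add2

  c1: issue SUB r2<-Add1  regs: r0:9,r1:6,r2:Add1,r3:1
  c2: issue ADD r1<-Add2  regs: r0:9,r1:Add2,r2:Add1,r3:1
  c3: CDB Add1=3; issue MUL r1<-Mul1  regs: r0:9,r1:Mul1,r2:3,r3:1
  c4: issue MUL r0<-Mul2  regs: r0:Mul2,r1:Mul1,r2:3,r3:1
  c5: CDB Add2=12; issue ADD r2<-Add1  regs: r0:Mul2,r1:Mul1,r2:Add1,r3:1
  c6: stall  regs: r0:Mul2,r1:Mul1,r2:Add1,r3:1
  c7: stall  regs: r0:Mul2,r1:Mul1,r2:Add1,r3:1
  c8: stall  regs: r0:Mul2,r1:Mul1,r2:Add1,r3:1
  c9: CDB Mul1=12; issue MUL r1<-Mul1  regs: r0:Mul2,r1:Mul1,r2:Add1,r3:1
  c10: issue ADD r3<-Add2  regs: r0:Mul2,r1:Mul1,r2:Add1,r3:Add2
  c11: CDB Add1=15; stall  regs: r0:Mul2,r1:Mul1,r2:15,r3:Add2
  c12: stall  regs: r0:Mul2,r1:Mul1,r2:15,r3:Add2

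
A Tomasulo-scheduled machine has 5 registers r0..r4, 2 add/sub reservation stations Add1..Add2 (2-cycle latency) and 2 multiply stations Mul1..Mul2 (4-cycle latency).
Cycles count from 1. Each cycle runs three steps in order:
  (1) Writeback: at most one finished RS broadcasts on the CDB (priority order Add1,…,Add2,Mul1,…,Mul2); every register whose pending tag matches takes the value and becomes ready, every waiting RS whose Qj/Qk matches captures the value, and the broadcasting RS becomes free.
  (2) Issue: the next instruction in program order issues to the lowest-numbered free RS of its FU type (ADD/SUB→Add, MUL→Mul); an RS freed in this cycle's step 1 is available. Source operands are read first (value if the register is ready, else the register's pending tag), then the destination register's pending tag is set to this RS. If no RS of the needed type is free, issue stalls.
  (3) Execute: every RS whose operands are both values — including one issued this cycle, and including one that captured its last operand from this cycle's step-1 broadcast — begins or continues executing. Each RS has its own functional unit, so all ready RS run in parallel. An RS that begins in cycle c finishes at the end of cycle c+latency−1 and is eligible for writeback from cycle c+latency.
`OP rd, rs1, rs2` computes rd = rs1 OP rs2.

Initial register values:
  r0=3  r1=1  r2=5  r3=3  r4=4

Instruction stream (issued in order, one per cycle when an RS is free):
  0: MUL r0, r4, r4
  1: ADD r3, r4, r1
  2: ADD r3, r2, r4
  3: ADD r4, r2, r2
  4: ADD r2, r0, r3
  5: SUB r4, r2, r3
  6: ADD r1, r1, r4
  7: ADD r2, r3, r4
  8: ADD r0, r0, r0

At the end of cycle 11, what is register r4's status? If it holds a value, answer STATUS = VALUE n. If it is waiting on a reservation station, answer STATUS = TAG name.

cycle 1: issue MUL r0<-Mul1 // r0:Mul1,r1:1,r2:5,r3:3,r4:4
cycle 2: issue ADD r3<-Add1 // r0:Mul1,r1:1,r2:5,r3:Add1,r4:4
cycle 3: issue ADD r3<-Add2 // r0:Mul1,r1:1,r2:5,r3:Add2,r4:4
cycle 4: CDB Add1=5; issue ADD r4<-Add1 // r0:Mul1,r1:1,r2:5,r3:Add2,r4:Add1
cycle 5: CDB Add2=9; issue ADD r2<-Add2 // r0:Mul1,r1:1,r2:Add2,r3:9,r4:Add1
cycle 6: CDB Add1=10; issue SUB r4<-Add1 // r0:Mul1,r1:1,r2:Add2,r3:9,r4:Add1
cycle 7: CDB Mul1=16; stall // r0:16,r1:1,r2:Add2,r3:9,r4:Add1
cycle 8: stall // r0:16,r1:1,r2:Add2,r3:9,r4:Add1
cycle 9: CDB Add2=25; issue ADD r1<-Add2 // r0:16,r1:Add2,r2:25,r3:9,r4:Add1
cycle 10: stall // r0:16,r1:Add2,r2:25,r3:9,r4:Add1
cycle 11: CDB Add1=16; issue ADD r2<-Add1 // r0:16,r1:Add2,r2:Add1,r3:9,r4:16

STATUS = VALUE 16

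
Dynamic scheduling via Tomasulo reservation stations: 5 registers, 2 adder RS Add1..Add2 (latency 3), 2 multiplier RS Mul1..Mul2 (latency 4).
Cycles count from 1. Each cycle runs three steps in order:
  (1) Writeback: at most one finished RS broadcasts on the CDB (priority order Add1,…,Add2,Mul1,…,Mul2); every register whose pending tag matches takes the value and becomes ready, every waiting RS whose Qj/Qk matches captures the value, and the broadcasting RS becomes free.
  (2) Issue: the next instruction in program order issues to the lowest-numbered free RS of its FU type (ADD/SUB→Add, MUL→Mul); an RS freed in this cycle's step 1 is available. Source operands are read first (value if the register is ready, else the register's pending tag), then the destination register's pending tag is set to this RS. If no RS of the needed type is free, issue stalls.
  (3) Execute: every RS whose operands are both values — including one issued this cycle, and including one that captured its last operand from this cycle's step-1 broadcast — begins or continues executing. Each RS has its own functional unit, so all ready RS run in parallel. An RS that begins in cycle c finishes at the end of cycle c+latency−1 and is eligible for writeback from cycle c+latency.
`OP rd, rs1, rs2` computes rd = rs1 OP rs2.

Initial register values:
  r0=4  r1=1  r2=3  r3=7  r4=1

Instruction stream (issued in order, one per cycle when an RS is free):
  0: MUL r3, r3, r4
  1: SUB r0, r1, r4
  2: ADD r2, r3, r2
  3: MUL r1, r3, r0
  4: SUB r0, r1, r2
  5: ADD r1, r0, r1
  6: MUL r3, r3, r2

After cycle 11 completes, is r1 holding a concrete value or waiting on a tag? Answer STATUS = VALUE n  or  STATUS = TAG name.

  c1: issue MUL r3<-Mul1  regs: r0:4,r1:1,r2:3,r3:Mul1,r4:1
  c2: issue SUB r0<-Add1  regs: r0:Add1,r1:1,r2:3,r3:Mul1,r4:1
  c3: issue ADD r2<-Add2  regs: r0:Add1,r1:1,r2:Add2,r3:Mul1,r4:1
  c4: issue MUL r1<-Mul2  regs: r0:Add1,r1:Mul2,r2:Add2,r3:Mul1,r4:1
  c5: CDB Add1=0; issue SUB r0<-Add1  regs: r0:Add1,r1:Mul2,r2:Add2,r3:Mul1,r4:1
  c6: CDB Mul1=7; stall  regs: r0:Add1,r1:Mul2,r2:Add2,r3:7,r4:1
  c7: stall  regs: r0:Add1,r1:Mul2,r2:Add2,r3:7,r4:1
  c8: stall  regs: r0:Add1,r1:Mul2,r2:Add2,r3:7,r4:1
  c9: CDB Add2=10; issue ADD r1<-Add2  regs: r0:Add1,r1:Add2,r2:10,r3:7,r4:1
  c10: CDB Mul2=0; issue MUL r3<-Mul1  regs: r0:Add1,r1:Add2,r2:10,r3:Mul1,r4:1
  c11: -  regs: r0:Add1,r1:Add2,r2:10,r3:Mul1,r4:1

STATUS = TAG Add2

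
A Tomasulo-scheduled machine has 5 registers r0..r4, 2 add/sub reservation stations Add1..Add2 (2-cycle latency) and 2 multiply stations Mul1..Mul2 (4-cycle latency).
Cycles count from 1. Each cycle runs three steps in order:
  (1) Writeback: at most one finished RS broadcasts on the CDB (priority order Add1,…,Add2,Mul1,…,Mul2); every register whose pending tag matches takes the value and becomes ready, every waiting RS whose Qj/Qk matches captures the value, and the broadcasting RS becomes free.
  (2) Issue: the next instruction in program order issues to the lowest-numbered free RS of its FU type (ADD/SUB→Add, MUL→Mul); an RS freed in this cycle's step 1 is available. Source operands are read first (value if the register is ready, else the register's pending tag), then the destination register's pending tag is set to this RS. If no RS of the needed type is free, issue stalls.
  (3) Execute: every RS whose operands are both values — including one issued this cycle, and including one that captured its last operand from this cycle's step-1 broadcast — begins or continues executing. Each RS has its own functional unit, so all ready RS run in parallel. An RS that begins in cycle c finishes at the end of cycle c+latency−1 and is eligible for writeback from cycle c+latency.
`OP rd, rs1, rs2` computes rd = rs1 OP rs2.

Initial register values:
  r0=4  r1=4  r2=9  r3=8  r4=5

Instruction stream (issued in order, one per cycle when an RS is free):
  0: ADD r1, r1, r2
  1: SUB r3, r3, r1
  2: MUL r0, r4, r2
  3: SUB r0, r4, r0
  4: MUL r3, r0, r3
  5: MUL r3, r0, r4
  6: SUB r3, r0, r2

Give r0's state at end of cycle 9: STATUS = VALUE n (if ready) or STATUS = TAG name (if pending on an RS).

  c1: issue ADD r1<-Add1  regs: r0:4,r1:Add1,r2:9,r3:8,r4:5
  c2: issue SUB r3<-Add2  regs: r0:4,r1:Add1,r2:9,r3:Add2,r4:5
  c3: CDB Add1=13; issue MUL r0<-Mul1  regs: r0:Mul1,r1:13,r2:9,r3:Add2,r4:5
  c4: issue SUB r0<-Add1  regs: r0:Add1,r1:13,r2:9,r3:Add2,r4:5
  c5: CDB Add2=-5; issue MUL r3<-Mul2  regs: r0:Add1,r1:13,r2:9,r3:Mul2,r4:5
  c6: stall  regs: r0:Add1,r1:13,r2:9,r3:Mul2,r4:5
  c7: CDB Mul1=45; issue MUL r3<-Mul1  regs: r0:Add1,r1:13,r2:9,r3:Mul1,r4:5
  c8: issue SUB r3<-Add2  regs: r0:Add1,r1:13,r2:9,r3:Add2,r4:5
  c9: CDB Add1=-40  regs: r0:-40,r1:13,r2:9,r3:Add2,r4:5

STATUS = VALUE -40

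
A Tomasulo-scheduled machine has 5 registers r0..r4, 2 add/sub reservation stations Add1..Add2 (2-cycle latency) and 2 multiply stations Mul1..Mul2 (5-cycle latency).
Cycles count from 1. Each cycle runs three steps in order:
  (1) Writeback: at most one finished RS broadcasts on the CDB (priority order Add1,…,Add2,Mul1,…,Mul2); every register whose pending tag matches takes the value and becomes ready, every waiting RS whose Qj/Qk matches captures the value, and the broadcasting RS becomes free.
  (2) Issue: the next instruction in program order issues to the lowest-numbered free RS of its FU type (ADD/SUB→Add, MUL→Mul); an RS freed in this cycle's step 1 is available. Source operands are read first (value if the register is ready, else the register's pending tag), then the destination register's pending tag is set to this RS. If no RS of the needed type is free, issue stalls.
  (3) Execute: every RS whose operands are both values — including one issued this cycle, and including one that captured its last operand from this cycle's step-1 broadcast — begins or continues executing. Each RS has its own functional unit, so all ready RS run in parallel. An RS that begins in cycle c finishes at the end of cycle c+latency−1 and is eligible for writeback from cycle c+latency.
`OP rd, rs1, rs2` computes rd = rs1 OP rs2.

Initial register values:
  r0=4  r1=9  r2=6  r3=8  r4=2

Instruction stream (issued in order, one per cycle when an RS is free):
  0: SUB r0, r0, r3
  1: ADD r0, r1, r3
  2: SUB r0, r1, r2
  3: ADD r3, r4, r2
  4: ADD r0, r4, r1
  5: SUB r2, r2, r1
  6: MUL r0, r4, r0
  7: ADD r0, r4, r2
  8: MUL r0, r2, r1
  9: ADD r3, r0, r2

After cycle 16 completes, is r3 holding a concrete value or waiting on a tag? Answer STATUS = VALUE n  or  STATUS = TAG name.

STATUS = VALUE -30

c1: issue SUB r0<-Add1 | r0:Add1,r1:9,r2:6,r3:8,r4:2
c2: issue ADD r0<-Add2 | r0:Add2,r1:9,r2:6,r3:8,r4:2
c3: CDB Add1=-4; issue SUB r0<-Add1 | r0:Add1,r1:9,r2:6,r3:8,r4:2
c4: CDB Add2=17; issue ADD r3<-Add2 | r0:Add1,r1:9,r2:6,r3:Add2,r4:2
c5: CDB Add1=3; issue ADD r0<-Add1 | r0:Add1,r1:9,r2:6,r3:Add2,r4:2
c6: CDB Add2=8; issue SUB r2<-Add2 | r0:Add1,r1:9,r2:Add2,r3:8,r4:2
c7: CDB Add1=11; issue MUL r0<-Mul1 | r0:Mul1,r1:9,r2:Add2,r3:8,r4:2
c8: CDB Add2=-3; issue ADD r0<-Add1 | r0:Add1,r1:9,r2:-3,r3:8,r4:2
c9: issue MUL r0<-Mul2 | r0:Mul2,r1:9,r2:-3,r3:8,r4:2
c10: CDB Add1=-1; issue ADD r3<-Add1 | r0:Mul2,r1:9,r2:-3,r3:Add1,r4:2
c11: - | r0:Mul2,r1:9,r2:-3,r3:Add1,r4:2
c12: CDB Mul1=22 | r0:Mul2,r1:9,r2:-3,r3:Add1,r4:2
c13: - | r0:Mul2,r1:9,r2:-3,r3:Add1,r4:2
c14: CDB Mul2=-27 | r0:-27,r1:9,r2:-3,r3:Add1,r4:2
c15: - | r0:-27,r1:9,r2:-3,r3:Add1,r4:2
c16: CDB Add1=-30 | r0:-27,r1:9,r2:-3,r3:-30,r4:2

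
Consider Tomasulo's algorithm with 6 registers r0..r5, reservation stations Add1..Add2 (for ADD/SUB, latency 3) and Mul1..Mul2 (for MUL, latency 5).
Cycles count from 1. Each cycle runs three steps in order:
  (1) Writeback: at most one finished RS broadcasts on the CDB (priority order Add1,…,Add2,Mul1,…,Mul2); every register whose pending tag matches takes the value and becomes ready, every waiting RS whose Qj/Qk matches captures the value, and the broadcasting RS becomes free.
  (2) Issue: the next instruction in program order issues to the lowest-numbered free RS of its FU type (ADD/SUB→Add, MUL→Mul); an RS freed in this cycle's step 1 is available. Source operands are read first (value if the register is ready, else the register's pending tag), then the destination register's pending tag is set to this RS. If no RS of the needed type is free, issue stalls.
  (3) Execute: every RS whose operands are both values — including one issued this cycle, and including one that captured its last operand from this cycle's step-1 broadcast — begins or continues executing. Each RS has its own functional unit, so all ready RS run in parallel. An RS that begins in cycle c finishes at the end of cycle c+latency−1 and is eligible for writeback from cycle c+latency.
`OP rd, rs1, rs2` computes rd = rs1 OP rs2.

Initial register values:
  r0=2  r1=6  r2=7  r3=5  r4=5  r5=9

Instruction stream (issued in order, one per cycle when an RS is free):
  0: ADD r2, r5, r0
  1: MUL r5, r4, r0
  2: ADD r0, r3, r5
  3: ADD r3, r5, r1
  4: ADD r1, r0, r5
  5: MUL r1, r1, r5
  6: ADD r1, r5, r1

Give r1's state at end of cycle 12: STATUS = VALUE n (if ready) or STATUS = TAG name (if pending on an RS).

STATUS = TAG Add2

c1: issue ADD r2<-Add1 | r0:2,r1:6,r2:Add1,r3:5,r4:5,r5:9
c2: issue MUL r5<-Mul1 | r0:2,r1:6,r2:Add1,r3:5,r4:5,r5:Mul1
c3: issue ADD r0<-Add2 | r0:Add2,r1:6,r2:Add1,r3:5,r4:5,r5:Mul1
c4: CDB Add1=11; issue ADD r3<-Add1 | r0:Add2,r1:6,r2:11,r3:Add1,r4:5,r5:Mul1
c5: stall | r0:Add2,r1:6,r2:11,r3:Add1,r4:5,r5:Mul1
c6: stall | r0:Add2,r1:6,r2:11,r3:Add1,r4:5,r5:Mul1
c7: CDB Mul1=10; stall | r0:Add2,r1:6,r2:11,r3:Add1,r4:5,r5:10
c8: stall | r0:Add2,r1:6,r2:11,r3:Add1,r4:5,r5:10
c9: stall | r0:Add2,r1:6,r2:11,r3:Add1,r4:5,r5:10
c10: CDB Add1=16; issue ADD r1<-Add1 | r0:Add2,r1:Add1,r2:11,r3:16,r4:5,r5:10
c11: CDB Add2=15; issue MUL r1<-Mul1 | r0:15,r1:Mul1,r2:11,r3:16,r4:5,r5:10
c12: issue ADD r1<-Add2 | r0:15,r1:Add2,r2:11,r3:16,r4:5,r5:10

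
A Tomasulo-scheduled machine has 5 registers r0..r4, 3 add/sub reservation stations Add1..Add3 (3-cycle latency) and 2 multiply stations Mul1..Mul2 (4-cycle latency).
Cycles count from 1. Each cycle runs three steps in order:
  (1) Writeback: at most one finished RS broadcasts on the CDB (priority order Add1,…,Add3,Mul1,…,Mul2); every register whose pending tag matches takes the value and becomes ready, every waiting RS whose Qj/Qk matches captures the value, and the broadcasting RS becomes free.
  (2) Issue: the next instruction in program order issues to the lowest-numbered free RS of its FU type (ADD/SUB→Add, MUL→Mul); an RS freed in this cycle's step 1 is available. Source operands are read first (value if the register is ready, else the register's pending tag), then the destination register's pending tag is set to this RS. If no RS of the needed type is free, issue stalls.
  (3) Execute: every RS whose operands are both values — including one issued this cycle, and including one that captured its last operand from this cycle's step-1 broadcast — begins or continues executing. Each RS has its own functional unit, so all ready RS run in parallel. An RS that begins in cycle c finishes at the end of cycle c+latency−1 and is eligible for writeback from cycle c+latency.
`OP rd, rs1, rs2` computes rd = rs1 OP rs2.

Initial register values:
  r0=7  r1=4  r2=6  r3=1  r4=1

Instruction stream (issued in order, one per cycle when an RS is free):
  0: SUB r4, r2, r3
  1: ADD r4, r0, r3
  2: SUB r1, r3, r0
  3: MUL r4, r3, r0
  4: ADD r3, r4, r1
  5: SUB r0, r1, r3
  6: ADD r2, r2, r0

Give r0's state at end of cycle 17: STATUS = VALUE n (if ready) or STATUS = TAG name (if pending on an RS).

STATUS = VALUE -7

cycle 1: issue SUB r4<-Add1 // r0:7,r1:4,r2:6,r3:1,r4:Add1
cycle 2: issue ADD r4<-Add2 // r0:7,r1:4,r2:6,r3:1,r4:Add2
cycle 3: issue SUB r1<-Add3 // r0:7,r1:Add3,r2:6,r3:1,r4:Add2
cycle 4: CDB Add1=5; issue MUL r4<-Mul1 // r0:7,r1:Add3,r2:6,r3:1,r4:Mul1
cycle 5: CDB Add2=8; issue ADD r3<-Add1 // r0:7,r1:Add3,r2:6,r3:Add1,r4:Mul1
cycle 6: CDB Add3=-6; issue SUB r0<-Add2 // r0:Add2,r1:-6,r2:6,r3:Add1,r4:Mul1
cycle 7: issue ADD r2<-Add3 // r0:Add2,r1:-6,r2:Add3,r3:Add1,r4:Mul1
cycle 8: CDB Mul1=7 // r0:Add2,r1:-6,r2:Add3,r3:Add1,r4:7
cycle 9: - // r0:Add2,r1:-6,r2:Add3,r3:Add1,r4:7
cycle 10: - // r0:Add2,r1:-6,r2:Add3,r3:Add1,r4:7
cycle 11: CDB Add1=1 // r0:Add2,r1:-6,r2:Add3,r3:1,r4:7
cycle 12: - // r0:Add2,r1:-6,r2:Add3,r3:1,r4:7
cycle 13: - // r0:Add2,r1:-6,r2:Add3,r3:1,r4:7
cycle 14: CDB Add2=-7 // r0:-7,r1:-6,r2:Add3,r3:1,r4:7
cycle 15: - // r0:-7,r1:-6,r2:Add3,r3:1,r4:7
cycle 16: - // r0:-7,r1:-6,r2:Add3,r3:1,r4:7
cycle 17: CDB Add3=-1 // r0:-7,r1:-6,r2:-1,r3:1,r4:7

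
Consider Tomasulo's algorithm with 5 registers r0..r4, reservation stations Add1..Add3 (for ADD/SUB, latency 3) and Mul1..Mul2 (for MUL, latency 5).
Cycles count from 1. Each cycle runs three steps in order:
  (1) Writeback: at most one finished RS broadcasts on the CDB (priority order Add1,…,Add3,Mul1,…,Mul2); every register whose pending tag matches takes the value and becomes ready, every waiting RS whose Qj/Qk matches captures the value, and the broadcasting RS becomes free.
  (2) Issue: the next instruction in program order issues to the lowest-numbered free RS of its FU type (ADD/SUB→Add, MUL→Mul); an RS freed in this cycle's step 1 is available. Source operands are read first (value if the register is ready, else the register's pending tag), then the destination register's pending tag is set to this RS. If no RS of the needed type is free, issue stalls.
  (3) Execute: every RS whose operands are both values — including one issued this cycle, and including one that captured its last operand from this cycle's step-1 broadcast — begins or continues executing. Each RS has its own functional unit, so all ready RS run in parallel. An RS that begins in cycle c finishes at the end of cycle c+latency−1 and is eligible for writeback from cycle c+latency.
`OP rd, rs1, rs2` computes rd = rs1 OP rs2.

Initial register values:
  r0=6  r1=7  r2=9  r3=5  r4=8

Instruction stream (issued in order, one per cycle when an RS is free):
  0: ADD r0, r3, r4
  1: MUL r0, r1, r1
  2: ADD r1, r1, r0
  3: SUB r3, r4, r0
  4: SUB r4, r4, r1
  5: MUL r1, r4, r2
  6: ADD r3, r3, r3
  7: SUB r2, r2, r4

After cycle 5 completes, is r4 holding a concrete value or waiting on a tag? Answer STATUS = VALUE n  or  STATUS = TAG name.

STATUS = TAG Add3

c1: issue ADD r0<-Add1 | r0:Add1,r1:7,r2:9,r3:5,r4:8
c2: issue MUL r0<-Mul1 | r0:Mul1,r1:7,r2:9,r3:5,r4:8
c3: issue ADD r1<-Add2 | r0:Mul1,r1:Add2,r2:9,r3:5,r4:8
c4: CDB Add1=13; issue SUB r3<-Add1 | r0:Mul1,r1:Add2,r2:9,r3:Add1,r4:8
c5: issue SUB r4<-Add3 | r0:Mul1,r1:Add2,r2:9,r3:Add1,r4:Add3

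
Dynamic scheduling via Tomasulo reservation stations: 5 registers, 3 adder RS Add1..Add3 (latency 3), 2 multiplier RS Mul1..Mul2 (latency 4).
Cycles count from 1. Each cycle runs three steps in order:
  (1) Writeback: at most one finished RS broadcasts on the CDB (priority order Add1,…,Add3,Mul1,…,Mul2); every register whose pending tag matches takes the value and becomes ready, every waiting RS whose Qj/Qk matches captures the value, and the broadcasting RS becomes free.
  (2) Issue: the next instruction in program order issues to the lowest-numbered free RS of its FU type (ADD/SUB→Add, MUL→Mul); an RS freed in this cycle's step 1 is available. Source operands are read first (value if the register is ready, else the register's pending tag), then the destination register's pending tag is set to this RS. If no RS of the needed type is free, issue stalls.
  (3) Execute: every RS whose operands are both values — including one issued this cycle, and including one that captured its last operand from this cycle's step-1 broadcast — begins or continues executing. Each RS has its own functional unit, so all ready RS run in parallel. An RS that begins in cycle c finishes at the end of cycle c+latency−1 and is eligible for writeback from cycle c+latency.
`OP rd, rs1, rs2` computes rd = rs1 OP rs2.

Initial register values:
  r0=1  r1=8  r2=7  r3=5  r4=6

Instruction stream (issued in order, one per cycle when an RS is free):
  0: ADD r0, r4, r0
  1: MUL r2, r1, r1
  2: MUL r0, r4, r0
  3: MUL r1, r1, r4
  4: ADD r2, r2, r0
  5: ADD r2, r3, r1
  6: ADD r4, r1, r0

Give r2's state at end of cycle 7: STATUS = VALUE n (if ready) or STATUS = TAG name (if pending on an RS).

c1: issue ADD r0<-Add1 | r0:Add1,r1:8,r2:7,r3:5,r4:6
c2: issue MUL r2<-Mul1 | r0:Add1,r1:8,r2:Mul1,r3:5,r4:6
c3: issue MUL r0<-Mul2 | r0:Mul2,r1:8,r2:Mul1,r3:5,r4:6
c4: CDB Add1=7; stall | r0:Mul2,r1:8,r2:Mul1,r3:5,r4:6
c5: stall | r0:Mul2,r1:8,r2:Mul1,r3:5,r4:6
c6: CDB Mul1=64; issue MUL r1<-Mul1 | r0:Mul2,r1:Mul1,r2:64,r3:5,r4:6
c7: issue ADD r2<-Add1 | r0:Mul2,r1:Mul1,r2:Add1,r3:5,r4:6

STATUS = TAG Add1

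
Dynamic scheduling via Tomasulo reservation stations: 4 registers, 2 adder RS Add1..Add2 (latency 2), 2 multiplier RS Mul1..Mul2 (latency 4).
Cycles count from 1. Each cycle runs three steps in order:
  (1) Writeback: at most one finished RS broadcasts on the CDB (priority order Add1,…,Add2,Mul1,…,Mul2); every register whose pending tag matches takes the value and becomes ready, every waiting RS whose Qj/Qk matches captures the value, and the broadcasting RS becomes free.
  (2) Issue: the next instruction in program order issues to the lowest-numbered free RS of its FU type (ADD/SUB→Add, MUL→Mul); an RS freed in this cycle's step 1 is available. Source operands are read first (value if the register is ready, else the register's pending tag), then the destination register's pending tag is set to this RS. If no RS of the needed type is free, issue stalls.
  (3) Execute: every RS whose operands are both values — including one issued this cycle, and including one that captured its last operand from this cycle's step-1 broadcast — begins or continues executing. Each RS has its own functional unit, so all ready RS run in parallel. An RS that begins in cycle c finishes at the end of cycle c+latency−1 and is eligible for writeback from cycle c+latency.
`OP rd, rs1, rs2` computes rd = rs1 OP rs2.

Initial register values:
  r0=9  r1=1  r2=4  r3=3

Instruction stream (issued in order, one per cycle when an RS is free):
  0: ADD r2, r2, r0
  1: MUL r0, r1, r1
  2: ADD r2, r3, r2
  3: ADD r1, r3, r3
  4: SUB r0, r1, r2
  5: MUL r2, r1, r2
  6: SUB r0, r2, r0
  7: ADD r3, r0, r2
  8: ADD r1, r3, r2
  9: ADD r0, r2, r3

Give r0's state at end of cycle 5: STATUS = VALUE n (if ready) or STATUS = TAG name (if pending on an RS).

STATUS = TAG Add1

  c1: issue ADD r2<-Add1  regs: r0:9,r1:1,r2:Add1,r3:3
  c2: issue MUL r0<-Mul1  regs: r0:Mul1,r1:1,r2:Add1,r3:3
  c3: CDB Add1=13; issue ADD r2<-Add1  regs: r0:Mul1,r1:1,r2:Add1,r3:3
  c4: issue ADD r1<-Add2  regs: r0:Mul1,r1:Add2,r2:Add1,r3:3
  c5: CDB Add1=16; issue SUB r0<-Add1  regs: r0:Add1,r1:Add2,r2:16,r3:3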